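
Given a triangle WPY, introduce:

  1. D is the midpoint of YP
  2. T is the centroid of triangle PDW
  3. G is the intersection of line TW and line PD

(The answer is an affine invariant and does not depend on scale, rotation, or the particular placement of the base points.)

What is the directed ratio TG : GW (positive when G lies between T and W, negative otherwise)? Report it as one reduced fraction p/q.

Choose coordinates W = (0, 0), P = (1, 0), Y = (0, 1).
1. D is the midpoint of YP ⇒ D = (1/2, 1/2)
2. T is the centroid of triangle PDW ⇒ T = (1/2, 1/6)
3. G is the intersection of line TW and line PD ⇒ G = (3/4, 1/4)
G = T + t·(W−T) with t = -1/2, so TG:GW = t:(1−t) = -1/2:3/2

TG:GW = -1/3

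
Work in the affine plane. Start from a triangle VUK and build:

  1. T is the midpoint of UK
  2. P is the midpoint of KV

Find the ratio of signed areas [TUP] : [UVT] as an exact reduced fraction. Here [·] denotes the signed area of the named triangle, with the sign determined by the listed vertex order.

[TUP]:[UVT] = 1/2

Set V = (0, 0), U = (1, 0), K = (0, 1); any affine frame gives the same invariant.
1. T is the midpoint of UK ⇒ T = (1/2, 1/2)
2. P is the midpoint of KV ⇒ P = (0, 1/2)
2·[TUP] = -1/4, 2·[UVT] = -1/2
[TUP]:[UVT] = -1/4:-1/2 = 1/2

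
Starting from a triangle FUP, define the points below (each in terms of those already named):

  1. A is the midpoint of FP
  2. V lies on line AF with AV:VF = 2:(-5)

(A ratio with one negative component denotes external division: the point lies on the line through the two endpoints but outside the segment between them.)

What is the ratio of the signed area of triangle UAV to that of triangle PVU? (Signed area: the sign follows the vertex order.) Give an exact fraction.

Choose coordinates F = (0, 0), U = (1, 0), P = (0, 1).
1. A is the midpoint of FP ⇒ A = (0, 1/2)
2. V lies on line AF with AV:VF = 2:(-5) ⇒ V = (0, 5/6)
2·[UAV] = -1/3, 2·[PVU] = 1/6
[UAV]:[PVU] = -1/3:1/6 = -2

[UAV]:[PVU] = -2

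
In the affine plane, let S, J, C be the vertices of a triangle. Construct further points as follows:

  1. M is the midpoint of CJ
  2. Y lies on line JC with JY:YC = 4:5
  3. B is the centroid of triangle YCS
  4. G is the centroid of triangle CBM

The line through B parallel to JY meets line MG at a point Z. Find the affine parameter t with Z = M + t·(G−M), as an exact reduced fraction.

t = 3

Assign S = (0, 0), J = (1, 0), C = (0, 1) — the answer is frame-independent, so this choice is without loss of generality.
1. M is the midpoint of CJ ⇒ M = (1/2, 1/2)
2. Y lies on line JC with JY:YC = 4:5 ⇒ Y = (5/9, 4/9)
3. B is the centroid of triangle YCS ⇒ B = (5/27, 13/27)
4. G is the centroid of triangle CBM ⇒ G = (37/162, 107/162)
through B parallel to JY: direction (-4/9, 4/9); meets MG at Z = (-17/54, 53/54)
Z = M + t·(G−M) with t = 3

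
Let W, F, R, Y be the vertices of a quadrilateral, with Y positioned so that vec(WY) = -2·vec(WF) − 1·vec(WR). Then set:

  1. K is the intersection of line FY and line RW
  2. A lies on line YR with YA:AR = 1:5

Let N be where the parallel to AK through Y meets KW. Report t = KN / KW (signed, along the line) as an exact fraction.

t = -4/5

Set W = (0, 0), F = (1, 0), R = (0, 1), Y = (-2, -1); any affine frame gives the same invariant.
1. K is the intersection of line FY and line RW ⇒ K = (0, -1/3)
2. A lies on line YR with YA:AR = 1:5 ⇒ A = (-5/3, -2/3)
through Y parallel to AK: direction (5/3, 1/3); meets KW at N = (0, -3/5)
N = K + t·(W−K) with t = -4/5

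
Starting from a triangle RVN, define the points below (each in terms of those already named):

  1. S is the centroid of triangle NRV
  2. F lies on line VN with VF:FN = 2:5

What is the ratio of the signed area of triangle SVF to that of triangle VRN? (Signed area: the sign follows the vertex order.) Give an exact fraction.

[SVF]:[VRN] = -2/21

Assign R = (0, 0), V = (1, 0), N = (0, 1) — the answer is frame-independent, so this choice is without loss of generality.
1. S is the centroid of triangle NRV ⇒ S = (1/3, 1/3)
2. F lies on line VN with VF:FN = 2:5 ⇒ F = (5/7, 2/7)
2·[SVF] = 2/21, 2·[VRN] = -1
[SVF]:[VRN] = 2/21:-1 = -2/21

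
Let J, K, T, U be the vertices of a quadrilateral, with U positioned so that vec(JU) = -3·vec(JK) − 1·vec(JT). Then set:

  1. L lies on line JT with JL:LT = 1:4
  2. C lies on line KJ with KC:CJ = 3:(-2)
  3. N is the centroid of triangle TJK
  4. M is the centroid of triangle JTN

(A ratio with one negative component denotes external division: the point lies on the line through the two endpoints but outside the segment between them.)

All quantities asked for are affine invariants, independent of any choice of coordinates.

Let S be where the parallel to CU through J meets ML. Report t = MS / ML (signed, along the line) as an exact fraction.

t = 5/2

Work in coordinates with J = (0, 0), K = (1, 0), T = (0, 1), U = (-3, -1).
1. L lies on line JT with JL:LT = 1:4 ⇒ L = (0, 1/5)
2. C lies on line KJ with KC:CJ = 3:(-2) ⇒ C = (-2, 0)
3. N is the centroid of triangle TJK ⇒ N = (1/3, 1/3)
4. M is the centroid of triangle JTN ⇒ M = (1/9, 4/9)
through J parallel to CU: direction (-1, -1); meets ML at S = (-1/6, -1/6)
S = M + t·(L−M) with t = 5/2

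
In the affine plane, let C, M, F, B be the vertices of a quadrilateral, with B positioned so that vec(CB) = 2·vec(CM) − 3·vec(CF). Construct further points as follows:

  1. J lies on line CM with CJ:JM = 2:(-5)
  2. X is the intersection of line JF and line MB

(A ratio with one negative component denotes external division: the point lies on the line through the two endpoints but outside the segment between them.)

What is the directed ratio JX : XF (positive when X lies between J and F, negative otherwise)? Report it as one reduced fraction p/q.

Set C = (0, 0), M = (1, 0), F = (0, 1), B = (2, -3); any affine frame gives the same invariant.
1. J lies on line CM with CJ:JM = 2:(-5) ⇒ J = (-2/3, 0)
2. X is the intersection of line JF and line MB ⇒ X = (4/9, 5/3)
X = J + t·(F−J) with t = 5/3, so JX:XF = t:(1−t) = 5/3:-2/3

JX:XF = -5/2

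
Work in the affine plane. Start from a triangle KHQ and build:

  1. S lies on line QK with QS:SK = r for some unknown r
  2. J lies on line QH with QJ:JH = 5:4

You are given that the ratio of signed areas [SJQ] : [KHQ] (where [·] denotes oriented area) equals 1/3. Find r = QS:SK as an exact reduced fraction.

r = 3/2

Choose coordinates K = (0, 0), H = (1, 0), Q = (0, 1).
1. With QS:SK = r, write λ = r/(r+1) so S = Q + λ·(K−Q); S is affine-linear in λ
2. J lies on line QH with QJ:JH = 5:4 ⇒ J = (5/9, 4/9)
Every point depending on S is an affine combination of S and λ-independent points, so each such coordinate is linear in λ; the λ² term in each signed area is a multiple of (K−Q)×(K−Q) = 0, so 2·[SJQ] and 2·[KHQ] are each linear in λ. Evaluating at λ=0 and λ=1:
  2·[SJQ] = 5/9·λ,   2·[KHQ] = 1
So [SJQ]:[KHQ] = (5/9·λ) / (1). Setting this equal to 1/3:
  5/9·λ = 1/3·(1)  ⇒  λ = 3/5
Then r = λ/(1−λ) = (3/5)/(2/5) = 3/2. Check: with r = 3/2, S = (0, 2/5) and [SJQ]:[KHQ] = 1/3 as required.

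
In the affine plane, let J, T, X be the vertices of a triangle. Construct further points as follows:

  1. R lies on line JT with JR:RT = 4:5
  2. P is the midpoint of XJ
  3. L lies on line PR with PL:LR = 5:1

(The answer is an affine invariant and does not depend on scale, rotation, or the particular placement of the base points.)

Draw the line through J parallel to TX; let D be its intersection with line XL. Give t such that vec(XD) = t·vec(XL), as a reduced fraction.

Work in coordinates with J = (0, 0), T = (1, 0), X = (0, 1).
1. R lies on line JT with JR:RT = 4:5 ⇒ R = (4/9, 0)
2. P is the midpoint of XJ ⇒ P = (0, 1/2)
3. L lies on line PR with PL:LR = 5:1 ⇒ L = (10/27, 1/12)
through J parallel to TX: direction (-1, 1); meets XL at D = (40/59, -40/59)
D = X + t·(L−X) with t = 108/59

t = 108/59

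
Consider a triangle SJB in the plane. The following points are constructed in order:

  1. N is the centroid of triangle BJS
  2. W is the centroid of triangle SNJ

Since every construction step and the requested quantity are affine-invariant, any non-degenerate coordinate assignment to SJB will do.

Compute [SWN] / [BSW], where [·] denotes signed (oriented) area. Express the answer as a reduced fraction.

[SWN]:[BSW] = 1/4

Choose coordinates S = (0, 0), J = (1, 0), B = (0, 1).
1. N is the centroid of triangle BJS ⇒ N = (1/3, 1/3)
2. W is the centroid of triangle SNJ ⇒ W = (4/9, 1/9)
2·[SWN] = 1/9, 2·[BSW] = 4/9
[SWN]:[BSW] = 1/9:4/9 = 1/4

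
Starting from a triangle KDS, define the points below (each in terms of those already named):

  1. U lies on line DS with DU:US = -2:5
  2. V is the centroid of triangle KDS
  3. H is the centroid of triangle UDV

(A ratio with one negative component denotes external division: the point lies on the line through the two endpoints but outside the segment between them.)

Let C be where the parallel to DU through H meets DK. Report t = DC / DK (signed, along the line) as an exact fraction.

t = 1/9

Work in coordinates with K = (0, 0), D = (1, 0), S = (0, 1).
1. U lies on line DS with DU:US = -2:5 ⇒ U = (5/3, -2/3)
2. V is the centroid of triangle KDS ⇒ V = (1/3, 1/3)
3. H is the centroid of triangle UDV ⇒ H = (1, -1/9)
through H parallel to DU: direction (2/3, -2/3); meets DK at C = (8/9, 0)
C = D + t·(K−D) with t = 1/9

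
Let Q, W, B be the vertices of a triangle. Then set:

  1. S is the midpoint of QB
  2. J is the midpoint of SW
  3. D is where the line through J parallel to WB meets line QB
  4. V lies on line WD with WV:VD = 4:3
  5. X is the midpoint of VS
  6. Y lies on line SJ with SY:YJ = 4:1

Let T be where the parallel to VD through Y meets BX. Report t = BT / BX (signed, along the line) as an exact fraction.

Choose coordinates Q = (0, 0), W = (1, 0), B = (0, 1).
1. S is the midpoint of QB ⇒ S = (0, 1/2)
2. J is the midpoint of SW ⇒ J = (1/2, 1/4)
3. D is where the line through J parallel to WB meets line QB ⇒ D = (0, 3/4)
4. V lies on line WD with WV:VD = 4:3 ⇒ V = (3/7, 3/7)
5. X is the midpoint of VS ⇒ X = (3/14, 13/28)
6. Y lies on line SJ with SY:YJ = 4:1 ⇒ Y = (2/5, 3/10)
through Y parallel to VD: direction (-3/7, 9/28); meets BX at T = (8/35, 3/7)
T = B + t·(X−B) with t = 16/15

t = 16/15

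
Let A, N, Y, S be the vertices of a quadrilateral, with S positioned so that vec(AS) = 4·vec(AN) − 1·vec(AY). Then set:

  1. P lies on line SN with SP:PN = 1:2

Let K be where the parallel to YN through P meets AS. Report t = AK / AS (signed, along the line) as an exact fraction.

Set A = (0, 0), N = (1, 0), Y = (0, 1), S = (4, -1); any affine frame gives the same invariant.
1. P lies on line SN with SP:PN = 1:2 ⇒ P = (3, -2/3)
through P parallel to YN: direction (1, -1); meets AS at K = (28/9, -7/9)
K = A + t·(S−A) with t = 7/9

t = 7/9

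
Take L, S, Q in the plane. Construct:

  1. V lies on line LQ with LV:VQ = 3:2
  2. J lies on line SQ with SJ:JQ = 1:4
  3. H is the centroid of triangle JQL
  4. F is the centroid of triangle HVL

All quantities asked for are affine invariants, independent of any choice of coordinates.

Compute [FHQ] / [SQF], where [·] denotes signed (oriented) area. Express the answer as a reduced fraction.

Work in coordinates with L = (0, 0), S = (1, 0), Q = (0, 1).
1. V lies on line LQ with LV:VQ = 3:2 ⇒ V = (0, 3/5)
2. J lies on line SQ with SJ:JQ = 1:4 ⇒ J = (4/5, 1/5)
3. H is the centroid of triangle JQL ⇒ H = (4/15, 2/5)
4. F is the centroid of triangle HVL ⇒ F = (4/45, 1/3)
2·[FHQ] = 28/225, 2·[SQF] = 26/45
[FHQ]:[SQF] = 28/225:26/45 = 14/65

[FHQ]:[SQF] = 14/65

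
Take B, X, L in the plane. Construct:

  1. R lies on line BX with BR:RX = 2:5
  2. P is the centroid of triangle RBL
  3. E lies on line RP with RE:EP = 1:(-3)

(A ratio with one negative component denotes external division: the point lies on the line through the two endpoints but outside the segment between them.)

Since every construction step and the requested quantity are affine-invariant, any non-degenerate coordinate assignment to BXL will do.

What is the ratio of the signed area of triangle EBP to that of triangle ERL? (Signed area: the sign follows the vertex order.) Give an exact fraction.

[EBP]:[ERL] = 3

Set B = (0, 0), X = (1, 0), L = (0, 1); any affine frame gives the same invariant.
1. R lies on line BX with BR:RX = 2:5 ⇒ R = (2/7, 0)
2. P is the centroid of triangle RBL ⇒ P = (2/21, 1/3)
3. E lies on line RP with RE:EP = 1:(-3) ⇒ E = (8/21, -1/6)
2·[EBP] = -1/7, 2·[ERL] = -1/21
[EBP]:[ERL] = -1/7:-1/21 = 3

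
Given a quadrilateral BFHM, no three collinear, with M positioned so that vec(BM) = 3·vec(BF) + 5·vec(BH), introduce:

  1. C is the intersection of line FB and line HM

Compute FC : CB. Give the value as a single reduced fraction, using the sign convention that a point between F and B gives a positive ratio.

FC:CB = -7/3

Assign B = (0, 0), F = (1, 0), H = (0, 1), M = (3, 5) — the answer is frame-independent, so this choice is without loss of generality.
1. C is the intersection of line FB and line HM ⇒ C = (-3/4, 0)
C = F + t·(B−F) with t = 7/4, so FC:CB = t:(1−t) = 7/4:-3/4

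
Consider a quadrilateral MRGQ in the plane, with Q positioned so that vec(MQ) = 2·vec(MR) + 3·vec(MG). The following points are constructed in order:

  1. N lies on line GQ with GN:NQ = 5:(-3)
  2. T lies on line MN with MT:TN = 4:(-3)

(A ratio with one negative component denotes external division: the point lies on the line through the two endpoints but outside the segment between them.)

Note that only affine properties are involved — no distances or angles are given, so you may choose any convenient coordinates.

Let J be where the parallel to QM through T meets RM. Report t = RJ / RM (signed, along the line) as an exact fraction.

Choose coordinates M = (0, 0), R = (1, 0), G = (0, 1), Q = (2, 3).
1. N lies on line GQ with GN:NQ = 5:(-3) ⇒ N = (5, 6)
2. T lies on line MN with MT:TN = 4:(-3) ⇒ T = (20, 24)
through T parallel to QM: direction (-2, -3); meets RM at J = (4, 0)
J = R + t·(M−R) with t = -3

t = -3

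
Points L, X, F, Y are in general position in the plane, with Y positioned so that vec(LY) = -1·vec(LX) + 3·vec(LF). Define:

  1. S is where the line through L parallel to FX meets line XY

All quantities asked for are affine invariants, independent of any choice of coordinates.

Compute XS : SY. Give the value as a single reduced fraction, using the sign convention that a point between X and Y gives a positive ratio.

XS:SY = -1/2

Assign L = (0, 0), X = (1, 0), F = (0, 1), Y = (-1, 3) — the answer is frame-independent, so this choice is without loss of generality.
1. S is where the line through L parallel to FX meets line XY ⇒ S = (3, -3)
S = X + t·(Y−X) with t = -1, so XS:SY = t:(1−t) = -1:2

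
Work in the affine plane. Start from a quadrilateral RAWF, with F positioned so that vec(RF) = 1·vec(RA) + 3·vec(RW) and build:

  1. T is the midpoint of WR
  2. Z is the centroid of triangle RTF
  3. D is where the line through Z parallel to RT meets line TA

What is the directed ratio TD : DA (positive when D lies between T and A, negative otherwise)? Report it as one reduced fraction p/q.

Set R = (0, 0), A = (1, 0), W = (0, 1), F = (1, 3); any affine frame gives the same invariant.
1. T is the midpoint of WR ⇒ T = (0, 1/2)
2. Z is the centroid of triangle RTF ⇒ Z = (1/3, 7/6)
3. D is where the line through Z parallel to RT meets line TA ⇒ D = (1/3, 1/3)
D = T + t·(A−T) with t = 1/3, so TD:DA = t:(1−t) = 1/3:2/3

TD:DA = 1/2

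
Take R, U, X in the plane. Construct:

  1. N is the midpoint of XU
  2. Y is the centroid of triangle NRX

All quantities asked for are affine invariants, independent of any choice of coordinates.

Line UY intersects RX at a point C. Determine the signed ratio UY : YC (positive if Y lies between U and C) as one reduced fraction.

UY:YC = 5

Assign R = (0, 0), U = (1, 0), X = (0, 1) — the answer is frame-independent, so this choice is without loss of generality.
1. N is the midpoint of XU ⇒ N = (1/2, 1/2)
2. Y is the centroid of triangle NRX ⇒ Y = (1/6, 1/2)
line UY meets RX at C = (0, 3/5)
Y = U + t·(C−U) with t = 5/6, so UY:YC = 5/6:1/6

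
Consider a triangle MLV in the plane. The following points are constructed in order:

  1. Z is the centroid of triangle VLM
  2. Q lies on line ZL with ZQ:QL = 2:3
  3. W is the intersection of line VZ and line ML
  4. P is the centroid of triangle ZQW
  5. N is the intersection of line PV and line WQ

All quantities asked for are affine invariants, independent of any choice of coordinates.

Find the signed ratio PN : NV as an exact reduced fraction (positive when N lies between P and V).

PN:NV = -1/9

Assign M = (0, 0), L = (1, 0), V = (0, 1) — the answer is frame-independent, so this choice is without loss of generality.
1. Z is the centroid of triangle VLM ⇒ Z = (1/3, 1/3)
2. Q lies on line ZL with ZQ:QL = 2:3 ⇒ Q = (3/5, 1/5)
3. W is the intersection of line VZ and line ML ⇒ W = (1/2, 0)
4. P is the centroid of triangle ZQW ⇒ P = (43/90, 8/45)
5. N is the intersection of line PV and line WQ ⇒ N = (43/80, 3/40)
N = P + t·(V−P) with t = -1/8, so PN:NV = t:(1−t) = -1/8:9/8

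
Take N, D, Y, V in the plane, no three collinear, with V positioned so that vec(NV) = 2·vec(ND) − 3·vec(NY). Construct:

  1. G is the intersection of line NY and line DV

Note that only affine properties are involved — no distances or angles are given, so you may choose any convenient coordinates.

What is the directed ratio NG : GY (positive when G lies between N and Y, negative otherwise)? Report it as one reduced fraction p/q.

Choose coordinates N = (0, 0), D = (1, 0), Y = (0, 1), V = (2, -3).
1. G is the intersection of line NY and line DV ⇒ G = (0, 3)
G = N + t·(Y−N) with t = 3, so NG:GY = t:(1−t) = 3:-2

NG:GY = -3/2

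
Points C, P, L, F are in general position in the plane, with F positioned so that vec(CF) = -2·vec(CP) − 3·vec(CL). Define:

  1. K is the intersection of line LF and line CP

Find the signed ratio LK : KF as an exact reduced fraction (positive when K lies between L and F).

Choose coordinates C = (0, 0), P = (1, 0), L = (0, 1), F = (-2, -3).
1. K is the intersection of line LF and line CP ⇒ K = (-1/2, 0)
K = L + t·(F−L) with t = 1/4, so LK:KF = t:(1−t) = 1/4:3/4

LK:KF = 1/3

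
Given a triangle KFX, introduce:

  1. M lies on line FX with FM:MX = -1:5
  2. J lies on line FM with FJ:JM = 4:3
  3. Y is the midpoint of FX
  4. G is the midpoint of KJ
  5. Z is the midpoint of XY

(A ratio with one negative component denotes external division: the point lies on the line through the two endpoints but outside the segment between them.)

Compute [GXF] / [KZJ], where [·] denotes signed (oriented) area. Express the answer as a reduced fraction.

Set K = (0, 0), F = (1, 0), X = (0, 1); any affine frame gives the same invariant.
1. M lies on line FX with FM:MX = -1:5 ⇒ M = (5/4, -1/4)
2. J lies on line FM with FJ:JM = 4:3 ⇒ J = (8/7, -1/7)
3. Y is the midpoint of FX ⇒ Y = (1/2, 1/2)
4. G is the midpoint of KJ ⇒ G = (4/7, -1/14)
5. Z is the midpoint of XY ⇒ Z = (1/4, 3/4)
2·[GXF] = -1/2, 2·[KZJ] = -25/28
[GXF]:[KZJ] = -1/2:-25/28 = 14/25

[GXF]:[KZJ] = 14/25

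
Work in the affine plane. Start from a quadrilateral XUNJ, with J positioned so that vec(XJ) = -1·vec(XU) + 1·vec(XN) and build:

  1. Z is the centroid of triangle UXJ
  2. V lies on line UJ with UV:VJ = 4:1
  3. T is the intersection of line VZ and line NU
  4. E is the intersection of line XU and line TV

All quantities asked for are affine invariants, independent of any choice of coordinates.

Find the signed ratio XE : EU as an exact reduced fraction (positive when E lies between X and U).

XE:EU = 3/4

Set X = (0, 0), U = (1, 0), N = (0, 1), J = (-1, 1); any affine frame gives the same invariant.
1. Z is the centroid of triangle UXJ ⇒ Z = (0, 1/3)
2. V lies on line UJ with UV:VJ = 4:1 ⇒ V = (-3/5, 4/5)
3. T is the intersection of line VZ and line NU ⇒ T = (3, -2)
4. E is the intersection of line XU and line TV ⇒ E = (3/7, 0)
E = X + t·(U−X) with t = 3/7, so XE:EU = t:(1−t) = 3/7:4/7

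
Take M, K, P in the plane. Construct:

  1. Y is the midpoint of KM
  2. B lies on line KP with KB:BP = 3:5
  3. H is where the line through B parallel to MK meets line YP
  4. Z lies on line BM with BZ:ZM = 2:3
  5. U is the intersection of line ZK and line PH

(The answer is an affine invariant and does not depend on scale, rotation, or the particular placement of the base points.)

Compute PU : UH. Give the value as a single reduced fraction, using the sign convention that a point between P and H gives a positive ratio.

PU:UH = -256/51

Set M = (0, 0), K = (1, 0), P = (0, 1); any affine frame gives the same invariant.
1. Y is the midpoint of KM ⇒ Y = (1/2, 0)
2. B lies on line KP with KB:BP = 3:5 ⇒ B = (5/8, 3/8)
3. H is where the line through B parallel to MK meets line YP ⇒ H = (5/16, 3/8)
4. Z lies on line BM with BZ:ZM = 2:3 ⇒ Z = (3/8, 9/40)
5. U is the intersection of line ZK and line PH ⇒ U = (16/41, 9/41)
U = P + t·(H−P) with t = 256/205, so PU:UH = t:(1−t) = 256/205:-51/205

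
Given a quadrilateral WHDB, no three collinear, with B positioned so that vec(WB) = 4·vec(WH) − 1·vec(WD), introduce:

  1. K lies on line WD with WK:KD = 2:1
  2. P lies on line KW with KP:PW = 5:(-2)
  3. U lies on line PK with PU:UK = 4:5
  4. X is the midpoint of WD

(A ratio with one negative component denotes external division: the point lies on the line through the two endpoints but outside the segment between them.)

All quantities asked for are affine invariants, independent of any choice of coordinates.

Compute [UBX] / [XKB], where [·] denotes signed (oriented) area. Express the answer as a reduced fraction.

Work in coordinates with W = (0, 0), H = (1, 0), D = (0, 1), B = (4, -1).
1. K lies on line WD with WK:KD = 2:1 ⇒ K = (0, 2/3)
2. P lies on line KW with KP:PW = 5:(-2) ⇒ P = (0, -4/9)
3. U lies on line PK with PU:UK = 4:5 ⇒ U = (0, 4/81)
4. X is the midpoint of WD ⇒ X = (0, 1/2)
2·[UBX] = 146/81, 2·[XKB] = -2/3
[UBX]:[XKB] = 146/81:-2/3 = -73/27

[UBX]:[XKB] = -73/27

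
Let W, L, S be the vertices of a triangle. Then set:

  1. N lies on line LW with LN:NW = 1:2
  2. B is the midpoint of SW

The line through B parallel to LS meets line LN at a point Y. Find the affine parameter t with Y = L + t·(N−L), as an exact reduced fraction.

Choose coordinates W = (0, 0), L = (1, 0), S = (0, 1).
1. N lies on line LW with LN:NW = 1:2 ⇒ N = (2/3, 0)
2. B is the midpoint of SW ⇒ B = (0, 1/2)
through B parallel to LS: direction (-1, 1); meets LN at Y = (1/2, 0)
Y = L + t·(N−L) with t = 3/2

t = 3/2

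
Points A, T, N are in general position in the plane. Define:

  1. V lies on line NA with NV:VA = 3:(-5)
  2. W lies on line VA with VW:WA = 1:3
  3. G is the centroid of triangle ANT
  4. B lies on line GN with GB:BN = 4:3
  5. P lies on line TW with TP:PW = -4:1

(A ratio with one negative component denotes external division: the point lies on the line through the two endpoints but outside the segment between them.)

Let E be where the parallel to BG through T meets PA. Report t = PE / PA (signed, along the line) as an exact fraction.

t = -1/11

Work in coordinates with A = (0, 0), T = (1, 0), N = (0, 1).
1. V lies on line NA with NV:VA = 3:(-5) ⇒ V = (0, 5/2)
2. W lies on line VA with VW:WA = 1:3 ⇒ W = (0, 15/8)
3. G is the centroid of triangle ANT ⇒ G = (1/3, 1/3)
4. B lies on line GN with GB:BN = 4:3 ⇒ B = (1/7, 5/7)
5. P lies on line TW with TP:PW = -4:1 ⇒ P = (-1/3, 5/2)
through T parallel to BG: direction (4/21, -8/21); meets PA at E = (-4/11, 30/11)
E = P + t·(A−P) with t = -1/11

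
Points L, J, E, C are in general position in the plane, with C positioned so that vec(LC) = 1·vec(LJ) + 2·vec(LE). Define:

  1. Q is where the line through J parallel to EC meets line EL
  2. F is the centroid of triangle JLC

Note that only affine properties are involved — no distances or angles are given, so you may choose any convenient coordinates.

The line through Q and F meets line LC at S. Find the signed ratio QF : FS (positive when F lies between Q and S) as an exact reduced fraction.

QF:FS = 1/2

Assign L = (0, 0), J = (1, 0), E = (0, 1), C = (1, 2) — the answer is frame-independent, so this choice is without loss of generality.
1. Q is where the line through J parallel to EC meets line EL ⇒ Q = (0, -1)
2. F is the centroid of triangle JLC ⇒ F = (2/3, 2/3)
line QF meets LC at S = (2, 4)
F = Q + t·(S−Q) with t = 1/3, so QF:FS = 1/3:2/3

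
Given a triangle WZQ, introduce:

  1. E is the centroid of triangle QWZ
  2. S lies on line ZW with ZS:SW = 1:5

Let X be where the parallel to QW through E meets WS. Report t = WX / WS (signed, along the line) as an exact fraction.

t = 2/5

Choose coordinates W = (0, 0), Z = (1, 0), Q = (0, 1).
1. E is the centroid of triangle QWZ ⇒ E = (1/3, 1/3)
2. S lies on line ZW with ZS:SW = 1:5 ⇒ S = (5/6, 0)
through E parallel to QW: direction (0, -1); meets WS at X = (1/3, 0)
X = W + t·(S−W) with t = 2/5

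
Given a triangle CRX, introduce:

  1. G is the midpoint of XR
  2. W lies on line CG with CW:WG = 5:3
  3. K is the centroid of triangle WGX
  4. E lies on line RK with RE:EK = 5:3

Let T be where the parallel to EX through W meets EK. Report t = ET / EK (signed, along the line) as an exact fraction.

t = 23/6

Assign C = (0, 0), R = (1, 0), X = (0, 1) — the answer is frame-independent, so this choice is without loss of generality.
1. G is the midpoint of XR ⇒ G = (1/2, 1/2)
2. W lies on line CG with CW:WG = 5:3 ⇒ W = (5/16, 5/16)
3. K is the centroid of triangle WGX ⇒ K = (13/48, 29/48)
4. E lies on line RK with RE:EK = 5:3 ⇒ E = (209/384, 145/384)
through W parallel to EX: direction (-209/384, 239/384); meets EK at T = (-129/256, 319/256)
T = E + t·(K−E) with t = 23/6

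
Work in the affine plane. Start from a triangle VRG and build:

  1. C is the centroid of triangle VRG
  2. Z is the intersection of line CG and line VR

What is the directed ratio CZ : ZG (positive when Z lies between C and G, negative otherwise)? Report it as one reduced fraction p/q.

Set V = (0, 0), R = (1, 0), G = (0, 1); any affine frame gives the same invariant.
1. C is the centroid of triangle VRG ⇒ C = (1/3, 1/3)
2. Z is the intersection of line CG and line VR ⇒ Z = (1/2, 0)
Z = C + t·(G−C) with t = -1/2, so CZ:ZG = t:(1−t) = -1/2:3/2

CZ:ZG = -1/3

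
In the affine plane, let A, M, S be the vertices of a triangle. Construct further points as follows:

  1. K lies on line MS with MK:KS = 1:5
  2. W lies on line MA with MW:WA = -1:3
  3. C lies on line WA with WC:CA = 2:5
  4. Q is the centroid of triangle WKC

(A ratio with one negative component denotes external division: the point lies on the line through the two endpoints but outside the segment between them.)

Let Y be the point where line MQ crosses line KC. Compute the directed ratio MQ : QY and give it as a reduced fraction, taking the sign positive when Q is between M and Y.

MQ:QY = -3/2

Set A = (0, 0), M = (1, 0), S = (0, 1); any affine frame gives the same invariant.
1. K lies on line MS with MK:KS = 1:5 ⇒ K = (5/6, 1/6)
2. W lies on line MA with MW:WA = -1:3 ⇒ W = (3/2, 0)
3. C lies on line WA with WC:CA = 2:5 ⇒ C = (15/14, 0)
4. Q is the centroid of triangle WKC ⇒ Q = (143/126, 1/18)
line MQ meets KC at Y = (395/378, 1/54)
Q = M + t·(Y−M) with t = 3, so MQ:QY = 3:-2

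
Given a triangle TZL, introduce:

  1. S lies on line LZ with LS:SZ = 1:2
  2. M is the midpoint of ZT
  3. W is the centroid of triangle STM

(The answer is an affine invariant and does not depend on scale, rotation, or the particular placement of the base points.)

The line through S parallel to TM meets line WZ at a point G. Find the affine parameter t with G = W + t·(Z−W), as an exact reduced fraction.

t = -2

Choose coordinates T = (0, 0), Z = (1, 0), L = (0, 1).
1. S lies on line LZ with LS:SZ = 1:2 ⇒ S = (1/3, 2/3)
2. M is the midpoint of ZT ⇒ M = (1/2, 0)
3. W is the centroid of triangle STM ⇒ W = (5/18, 2/9)
through S parallel to TM: direction (1/2, 0); meets WZ at G = (-7/6, 2/3)
G = W + t·(Z−W) with t = -2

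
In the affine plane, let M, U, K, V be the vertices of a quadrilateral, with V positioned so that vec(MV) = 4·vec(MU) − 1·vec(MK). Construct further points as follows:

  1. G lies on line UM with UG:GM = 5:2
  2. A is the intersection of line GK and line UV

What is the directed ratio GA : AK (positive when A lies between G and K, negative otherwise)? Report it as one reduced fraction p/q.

Assign M = (0, 0), U = (1, 0), K = (0, 1), V = (4, -1) — the answer is frame-independent, so this choice is without loss of generality.
1. G lies on line UM with UG:GM = 5:2 ⇒ G = (2/7, 0)
2. A is the intersection of line GK and line UV ⇒ A = (4/19, 5/19)
A = G + t·(K−G) with t = 5/19, so GA:AK = t:(1−t) = 5/19:14/19

GA:AK = 5/14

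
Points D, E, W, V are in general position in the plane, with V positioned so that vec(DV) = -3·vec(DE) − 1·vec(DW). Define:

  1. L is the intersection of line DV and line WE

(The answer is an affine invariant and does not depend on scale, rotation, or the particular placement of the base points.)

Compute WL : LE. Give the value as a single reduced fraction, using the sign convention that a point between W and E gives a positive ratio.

Choose coordinates D = (0, 0), E = (1, 0), W = (0, 1), V = (-3, -1).
1. L is the intersection of line DV and line WE ⇒ L = (3/4, 1/4)
L = W + t·(E−W) with t = 3/4, so WL:LE = t:(1−t) = 3/4:1/4

WL:LE = 3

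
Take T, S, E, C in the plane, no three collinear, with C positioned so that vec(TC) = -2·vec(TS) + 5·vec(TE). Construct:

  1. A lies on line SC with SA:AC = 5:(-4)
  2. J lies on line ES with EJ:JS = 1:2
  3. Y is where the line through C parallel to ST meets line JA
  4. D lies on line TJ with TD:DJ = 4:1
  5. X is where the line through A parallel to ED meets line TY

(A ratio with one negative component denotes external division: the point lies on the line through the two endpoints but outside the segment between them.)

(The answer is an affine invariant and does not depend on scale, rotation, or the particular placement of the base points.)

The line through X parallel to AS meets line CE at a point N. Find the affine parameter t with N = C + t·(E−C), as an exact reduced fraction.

Set T = (0, 0), S = (1, 0), E = (0, 1), C = (-2, 5); any affine frame gives the same invariant.
1. A lies on line SC with SA:AC = 5:(-4) ⇒ A = (-14, 25)
2. J lies on line ES with EJ:JS = 1:2 ⇒ J = (1/3, 2/3)
3. Y is where the line through C parallel to ST meets line JA ⇒ Y = (-162/73, 5)
4. D lies on line TJ with TD:DJ = 4:1 ⇒ D = (4/15, 8/15)
5. X is where the line through A parallel to ED meets line TY ⇒ X = (-162/163, 365/163)
through X parallel to AS: direction (15, -25); meets CE at N = (204/163, -245/163)
N = C + t·(E−C) with t = 265/163

t = 265/163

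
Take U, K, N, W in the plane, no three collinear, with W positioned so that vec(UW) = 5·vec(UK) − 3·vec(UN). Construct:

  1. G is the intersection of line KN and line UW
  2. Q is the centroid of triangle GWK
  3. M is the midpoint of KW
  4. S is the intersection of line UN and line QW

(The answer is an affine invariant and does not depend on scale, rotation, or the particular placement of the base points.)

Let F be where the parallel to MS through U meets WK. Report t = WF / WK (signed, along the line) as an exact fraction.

Set U = (0, 0), K = (1, 0), N = (0, 1), W = (5, -3); any affine frame gives the same invariant.
1. G is the intersection of line KN and line UW ⇒ G = (5/2, -3/2)
2. Q is the centroid of triangle GWK ⇒ Q = (17/6, -3/2)
3. M is the midpoint of KW ⇒ M = (3, -3/2)
4. S is the intersection of line UN and line QW ⇒ S = (0, 6/13)
through U parallel to MS: direction (-3, 51/26); meets WK at F = (39/5, -51/10)
F = W + t·(K−W) with t = -7/10

t = -7/10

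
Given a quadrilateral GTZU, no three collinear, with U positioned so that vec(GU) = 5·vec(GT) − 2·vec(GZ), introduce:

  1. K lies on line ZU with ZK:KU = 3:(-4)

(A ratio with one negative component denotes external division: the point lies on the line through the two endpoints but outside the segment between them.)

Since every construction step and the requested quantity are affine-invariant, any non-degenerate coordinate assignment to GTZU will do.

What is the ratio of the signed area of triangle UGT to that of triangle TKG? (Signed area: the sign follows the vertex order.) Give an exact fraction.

Assign G = (0, 0), T = (1, 0), Z = (0, 1), U = (5, -2) — the answer is frame-independent, so this choice is without loss of generality.
1. K lies on line ZU with ZK:KU = 3:(-4) ⇒ K = (-15, 10)
2·[UGT] = -2, 2·[TKG] = 10
[UGT]:[TKG] = -2:10 = -1/5

[UGT]:[TKG] = -1/5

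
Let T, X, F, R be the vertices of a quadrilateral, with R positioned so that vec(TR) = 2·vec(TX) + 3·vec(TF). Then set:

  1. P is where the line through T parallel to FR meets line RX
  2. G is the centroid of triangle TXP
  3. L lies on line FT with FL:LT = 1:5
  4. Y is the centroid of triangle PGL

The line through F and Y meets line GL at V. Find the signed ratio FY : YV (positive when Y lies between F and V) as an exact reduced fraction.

Work in coordinates with T = (0, 0), X = (1, 0), F = (0, 1), R = (2, 3).
1. P is where the line through T parallel to FR meets line RX ⇒ P = (3/2, 3/2)
2. G is the centroid of triangle TXP ⇒ G = (5/6, 1/2)
3. L lies on line FT with FL:LT = 1:5 ⇒ L = (0, 5/6)
4. Y is the centroid of triangle PGL ⇒ Y = (7/9, 17/18)
line FY meets GL at V = (-35/69, 143/138)
Y = F + t·(V−F) with t = -23/15, so FY:YV = -23/15:38/15

FY:YV = -23/38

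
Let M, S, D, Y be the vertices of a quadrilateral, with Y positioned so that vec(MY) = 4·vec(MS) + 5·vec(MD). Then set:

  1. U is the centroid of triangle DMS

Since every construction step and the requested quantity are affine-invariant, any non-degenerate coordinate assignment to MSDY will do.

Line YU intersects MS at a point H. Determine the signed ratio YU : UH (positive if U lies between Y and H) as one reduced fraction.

Set M = (0, 0), S = (1, 0), D = (0, 1), Y = (4, 5); any affine frame gives the same invariant.
1. U is the centroid of triangle DMS ⇒ U = (1/3, 1/3)
line YU meets MS at H = (1/14, 0)
U = Y + t·(H−Y) with t = 14/15, so YU:UH = 14/15:1/15

YU:UH = 14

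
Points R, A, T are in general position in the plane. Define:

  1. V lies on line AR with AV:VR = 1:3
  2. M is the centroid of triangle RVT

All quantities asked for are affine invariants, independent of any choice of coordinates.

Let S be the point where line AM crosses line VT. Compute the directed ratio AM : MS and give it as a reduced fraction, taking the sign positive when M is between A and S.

Choose coordinates R = (0, 0), A = (1, 0), T = (0, 1).
1. V lies on line AR with AV:VR = 1:3 ⇒ V = (3/4, 0)
2. M is the centroid of triangle RVT ⇒ M = (1/4, 1/3)
line AM meets VT at S = (5/8, 1/6)
M = A + t·(S−A) with t = 2, so AM:MS = 2:-1

AM:MS = -2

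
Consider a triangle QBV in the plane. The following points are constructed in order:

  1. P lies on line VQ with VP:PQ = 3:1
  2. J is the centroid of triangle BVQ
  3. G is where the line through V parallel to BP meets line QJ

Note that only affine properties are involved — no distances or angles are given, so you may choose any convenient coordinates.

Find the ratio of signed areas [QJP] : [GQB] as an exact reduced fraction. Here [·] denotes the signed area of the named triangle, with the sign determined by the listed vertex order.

Set Q = (0, 0), B = (1, 0), V = (0, 1); any affine frame gives the same invariant.
1. P lies on line VQ with VP:PQ = 3:1 ⇒ P = (0, 1/4)
2. J is the centroid of triangle BVQ ⇒ J = (1/3, 1/3)
3. G is where the line through V parallel to BP meets line QJ ⇒ G = (4/5, 4/5)
2·[QJP] = 1/12, 2·[GQB] = 4/5
[QJP]:[GQB] = 1/12:4/5 = 5/48

[QJP]:[GQB] = 5/48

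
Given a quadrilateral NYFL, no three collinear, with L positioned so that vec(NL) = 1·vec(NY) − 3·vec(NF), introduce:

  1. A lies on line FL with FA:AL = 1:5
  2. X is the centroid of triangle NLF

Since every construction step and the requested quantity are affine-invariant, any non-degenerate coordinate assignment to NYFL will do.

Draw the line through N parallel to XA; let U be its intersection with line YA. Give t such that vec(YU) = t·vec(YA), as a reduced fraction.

t = 9/7

Choose coordinates N = (0, 0), Y = (1, 0), F = (0, 1), L = (1, -3).
1. A lies on line FL with FA:AL = 1:5 ⇒ A = (1/6, 1/3)
2. X is the centroid of triangle NLF ⇒ X = (1/3, -2/3)
through N parallel to XA: direction (-1/6, 1); meets YA at U = (-1/14, 3/7)
U = Y + t·(A−Y) with t = 9/7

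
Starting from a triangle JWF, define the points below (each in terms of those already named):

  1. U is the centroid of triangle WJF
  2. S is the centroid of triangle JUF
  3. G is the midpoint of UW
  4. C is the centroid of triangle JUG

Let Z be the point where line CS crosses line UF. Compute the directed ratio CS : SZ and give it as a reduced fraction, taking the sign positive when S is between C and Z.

Assign J = (0, 0), W = (1, 0), F = (0, 1) — the answer is frame-independent, so this choice is without loss of generality.
1. U is the centroid of triangle WJF ⇒ U = (1/3, 1/3)
2. S is the centroid of triangle JUF ⇒ S = (1/9, 4/9)
3. G is the midpoint of UW ⇒ G = (2/3, 1/6)
4. C is the centroid of triangle JUG ⇒ C = (1/3, 1/6)
line CS meets UF at Z = (5/9, -1/9)
S = C + t·(Z−C) with t = -1, so CS:SZ = -1:2

CS:SZ = -1/2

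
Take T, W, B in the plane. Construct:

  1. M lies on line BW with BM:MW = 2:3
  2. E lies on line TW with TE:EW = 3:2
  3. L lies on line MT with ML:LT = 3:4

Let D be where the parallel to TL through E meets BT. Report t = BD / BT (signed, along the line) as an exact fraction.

Work in coordinates with T = (0, 0), W = (1, 0), B = (0, 1).
1. M lies on line BW with BM:MW = 2:3 ⇒ M = (2/5, 3/5)
2. E lies on line TW with TE:EW = 3:2 ⇒ E = (3/5, 0)
3. L lies on line MT with ML:LT = 3:4 ⇒ L = (8/35, 12/35)
through E parallel to TL: direction (8/35, 12/35); meets BT at D = (0, -9/10)
D = B + t·(T−B) with t = 19/10

t = 19/10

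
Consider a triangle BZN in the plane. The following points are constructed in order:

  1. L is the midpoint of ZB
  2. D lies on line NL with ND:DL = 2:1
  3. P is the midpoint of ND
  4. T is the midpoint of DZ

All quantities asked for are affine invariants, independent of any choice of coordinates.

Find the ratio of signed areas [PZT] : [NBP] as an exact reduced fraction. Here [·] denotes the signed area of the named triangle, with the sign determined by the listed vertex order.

[PZT]:[NBP] = -1/2

Set B = (0, 0), Z = (1, 0), N = (0, 1); any affine frame gives the same invariant.
1. L is the midpoint of ZB ⇒ L = (1/2, 0)
2. D lies on line NL with ND:DL = 2:1 ⇒ D = (1/3, 1/3)
3. P is the midpoint of ND ⇒ P = (1/6, 2/3)
4. T is the midpoint of DZ ⇒ T = (2/3, 1/6)
2·[PZT] = -1/12, 2·[NBP] = 1/6
[PZT]:[NBP] = -1/12:1/6 = -1/2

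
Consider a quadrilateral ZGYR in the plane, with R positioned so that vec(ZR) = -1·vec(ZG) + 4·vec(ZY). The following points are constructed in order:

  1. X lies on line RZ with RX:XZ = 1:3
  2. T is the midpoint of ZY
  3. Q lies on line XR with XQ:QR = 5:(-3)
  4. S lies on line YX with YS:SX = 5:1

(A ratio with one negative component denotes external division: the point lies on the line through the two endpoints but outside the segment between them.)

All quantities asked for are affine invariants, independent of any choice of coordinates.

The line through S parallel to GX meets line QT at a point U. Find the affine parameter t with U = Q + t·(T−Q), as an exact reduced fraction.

t = 65/111

Assign Z = (0, 0), G = (1, 0), Y = (0, 1), R = (-1, 4) — the answer is frame-independent, so this choice is without loss of generality.
1. X lies on line RZ with RX:XZ = 1:3 ⇒ X = (-3/4, 3)
2. T is the midpoint of ZY ⇒ T = (0, 1/2)
3. Q lies on line XR with XQ:QR = 5:(-3) ⇒ Q = (-11/8, 11/2)
4. S lies on line YX with YS:SX = 5:1 ⇒ S = (-5/8, 8/3)
through S parallel to GX: direction (-7/4, 3); meets QT at U = (-253/444, 571/222)
U = Q + t·(T−Q) with t = 65/111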